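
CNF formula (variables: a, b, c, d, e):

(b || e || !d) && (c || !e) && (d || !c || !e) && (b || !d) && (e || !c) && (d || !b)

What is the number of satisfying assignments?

6

Satisfying assignments:
  a=F b=F c=F d=F e=F
  a=F b=T c=F d=T e=F
  a=F b=T c=T d=T e=T
  a=T b=F c=F d=F e=F
  a=T b=T c=F d=T e=F
  a=T b=T c=T d=T e=T
Count: 6.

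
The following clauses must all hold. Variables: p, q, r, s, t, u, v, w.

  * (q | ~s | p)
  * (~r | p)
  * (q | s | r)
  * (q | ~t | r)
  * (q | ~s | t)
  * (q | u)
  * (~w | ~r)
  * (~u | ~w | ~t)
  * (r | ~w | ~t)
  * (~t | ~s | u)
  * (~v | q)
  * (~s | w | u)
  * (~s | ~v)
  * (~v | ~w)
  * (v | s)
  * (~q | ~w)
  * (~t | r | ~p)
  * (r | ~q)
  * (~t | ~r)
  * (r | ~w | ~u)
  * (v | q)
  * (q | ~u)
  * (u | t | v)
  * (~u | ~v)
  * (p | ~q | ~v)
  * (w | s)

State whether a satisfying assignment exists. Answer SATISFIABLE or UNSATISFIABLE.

SATISFIABLE

Branch on p: take p = True.
The remaining clauses are satisfied by q = True, r = True, s = True, t = False, u = True, v = False, w = False.
Every clause has at least one true literal under this assignment.
So p=T, q=T, r=T, s=T, t=F, u=T, v=F, w=F is a satisfying assignment.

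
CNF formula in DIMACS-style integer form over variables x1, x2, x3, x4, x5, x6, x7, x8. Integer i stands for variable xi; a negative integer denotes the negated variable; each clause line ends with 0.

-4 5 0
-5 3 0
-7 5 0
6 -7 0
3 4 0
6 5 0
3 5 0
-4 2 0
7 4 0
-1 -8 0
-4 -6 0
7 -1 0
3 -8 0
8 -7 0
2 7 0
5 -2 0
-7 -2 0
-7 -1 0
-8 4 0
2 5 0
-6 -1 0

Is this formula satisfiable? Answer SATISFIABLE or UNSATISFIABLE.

SATISFIABLE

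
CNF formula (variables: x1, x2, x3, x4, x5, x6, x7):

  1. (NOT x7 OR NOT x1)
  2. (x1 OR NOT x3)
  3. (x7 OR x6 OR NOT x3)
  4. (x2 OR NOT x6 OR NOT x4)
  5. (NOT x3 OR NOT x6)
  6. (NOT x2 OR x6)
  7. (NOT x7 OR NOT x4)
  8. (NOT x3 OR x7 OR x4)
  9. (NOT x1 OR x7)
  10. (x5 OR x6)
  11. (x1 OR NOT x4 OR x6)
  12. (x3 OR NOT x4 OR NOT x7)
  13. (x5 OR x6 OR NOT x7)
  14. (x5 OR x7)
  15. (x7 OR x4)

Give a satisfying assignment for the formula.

x1=False, x2=False, x3=False, x4=False, x5=False, x6=True, x7=True

Check each clause:
  1. (NOT x1 OR NOT x7) — NOT x1 is true.
  2. (x1 OR NOT x3) — NOT x3 is true.
  3. (x7 OR x6 OR NOT x3) — NOT x3 is true.
  4. (NOT x6 OR x2 OR NOT x4) — NOT x4 is true.
  5. (NOT x3 OR NOT x6) — NOT x3 is true.
  6. (x6 OR NOT x2) — NOT x2 is true.
  7. (NOT x4 OR NOT x7) — NOT x4 is true.
  8. (NOT x3 OR x7 OR x4) — NOT x3 is true.
  9. (NOT x1 OR x7) — NOT x1 is true.
  10. (x5 OR x6) — x6 is true.
  11. (x6 OR x1 OR NOT x4) — NOT x4 is true.
  12. (NOT x4 OR x3 OR NOT x7) — NOT x4 is true.
  13. (NOT x7 OR x5 OR x6) — x6 is true.
  14. (x7 OR x5) — x7 is true.
  15. (x4 OR x7) — x7 is true.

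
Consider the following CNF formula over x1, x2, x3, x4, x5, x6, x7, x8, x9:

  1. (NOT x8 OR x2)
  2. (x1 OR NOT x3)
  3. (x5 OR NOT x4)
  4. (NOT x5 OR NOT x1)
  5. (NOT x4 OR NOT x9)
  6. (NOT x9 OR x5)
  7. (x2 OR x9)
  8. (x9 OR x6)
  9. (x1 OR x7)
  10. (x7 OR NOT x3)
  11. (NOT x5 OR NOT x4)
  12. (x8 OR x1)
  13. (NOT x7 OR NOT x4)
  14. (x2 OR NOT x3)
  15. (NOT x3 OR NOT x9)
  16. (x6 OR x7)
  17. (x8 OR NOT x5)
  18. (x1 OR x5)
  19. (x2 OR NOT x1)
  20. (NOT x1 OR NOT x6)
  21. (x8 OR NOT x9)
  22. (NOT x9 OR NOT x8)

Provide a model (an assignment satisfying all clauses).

x1=False, x2=True, x3=False, x4=False, x5=True, x6=True, x7=True, x8=True, x9=False

Check each clause:
  1. (NOT x8 OR x2) — x2 is true.
  2. (x1 OR NOT x3) — NOT x3 is true.
  3. (x5 OR NOT x4) — NOT x4 is true.
  4. (NOT x1 OR NOT x5) — NOT x1 is true.
  5. (NOT x9 OR NOT x4) — NOT x4 is true.
  6. (NOT x9 OR x5) — x5 is true.
  7. (x9 OR x2) — x2 is true.
  8. (x9 OR x6) — x6 is true.
  9. (x1 OR x7) — x7 is true.
  10. (x7 OR NOT x3) — NOT x3 is true.
  11. (NOT x4 OR NOT x5) — NOT x4 is true.
  12. (x8 OR x1) — x8 is true.
  13. (NOT x4 OR NOT x7) — NOT x4 is true.
  14. (NOT x3 OR x2) — x2 is true.
  15. (NOT x9 OR NOT x3) — NOT x3 is true.
  16. (x7 OR x6) — x6 is true.
  17. (x8 OR NOT x5) — x8 is true.
  18. (x1 OR x5) — x5 is true.
  19. (x2 OR NOT x1) — x2 is true.
  20. (NOT x6 OR NOT x1) — NOT x1 is true.
  21. (x8 OR NOT x9) — x8 is true.
  22. (NOT x9 OR NOT x8) — NOT x9 is true.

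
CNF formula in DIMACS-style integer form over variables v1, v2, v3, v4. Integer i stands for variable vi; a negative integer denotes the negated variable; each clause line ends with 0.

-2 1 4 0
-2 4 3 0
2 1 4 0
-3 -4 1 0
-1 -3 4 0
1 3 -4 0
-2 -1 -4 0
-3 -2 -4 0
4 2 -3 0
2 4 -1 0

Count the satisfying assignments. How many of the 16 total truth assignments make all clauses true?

Satisfying assignments:
  v1=1 v2=0 v3=0 v4=1
  v1=1 v2=0 v3=1 v4=1
That's 2 in total.

2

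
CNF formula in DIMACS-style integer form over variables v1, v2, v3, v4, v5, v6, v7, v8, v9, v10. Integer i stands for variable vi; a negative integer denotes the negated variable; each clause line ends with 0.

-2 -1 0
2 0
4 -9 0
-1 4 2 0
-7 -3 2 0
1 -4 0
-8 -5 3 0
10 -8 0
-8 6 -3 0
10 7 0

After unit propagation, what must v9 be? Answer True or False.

False

(v2) is a unit clause: v2 = True.
In (~v1 | ~v2), ~v2 is now false; ~v1 must hold, so v1 = False.
(v1 | ~v4): since v1 = False, the clause reduces to (~v4). v4 = False.
(v4 | ~v9) with v4 = False leaves only ~v9, so v9 = False.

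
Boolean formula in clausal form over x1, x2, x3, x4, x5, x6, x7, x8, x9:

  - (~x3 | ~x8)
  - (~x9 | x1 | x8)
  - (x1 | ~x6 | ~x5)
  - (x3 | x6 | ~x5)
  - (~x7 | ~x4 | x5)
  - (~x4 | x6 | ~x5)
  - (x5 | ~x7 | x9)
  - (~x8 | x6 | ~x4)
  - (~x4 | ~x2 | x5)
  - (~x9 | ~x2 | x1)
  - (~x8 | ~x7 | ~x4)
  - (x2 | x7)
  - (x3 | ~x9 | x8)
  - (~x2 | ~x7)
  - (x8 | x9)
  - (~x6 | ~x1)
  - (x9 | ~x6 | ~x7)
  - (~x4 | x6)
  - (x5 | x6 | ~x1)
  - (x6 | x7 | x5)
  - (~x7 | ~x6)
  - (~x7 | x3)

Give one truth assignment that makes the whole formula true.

x1=True, x2=True, x3=True, x4=False, x5=True, x6=False, x7=False, x8=False, x9=True

Check each clause:
  1. (~x3 | ~x8) — ~x8 is true.
  2. (~x9 | x1 | x8) — x1 is true.
  3. (x1 | ~x5 | ~x6) — x1 is true.
  4. (~x5 | x3 | x6) — x3 is true.
  5. (~x4 | x5 | ~x7) — ~x7 is true.
  6. (x6 | ~x4 | ~x5) — ~x4 is true.
  7. (~x7 | x5 | x9) — x9 is true.
  8. (~x8 | ~x4 | x6) — ~x8 is true.
  9. (~x2 | x5 | ~x4) — ~x4 is true.
  10. (x1 | ~x9 | ~x2) — x1 is true.
  11. (~x7 | ~x4 | ~x8) — ~x8 is true.
  12. (x7 | x2) — x2 is true.
  13. (x3 | ~x9 | x8) — x3 is true.
  14. (~x2 | ~x7) — ~x7 is true.
  15. (x9 | x8) — x9 is true.
  16. (~x6 | ~x1) — ~x6 is true.
  17. (~x6 | x9 | ~x7) — x9 is true.
  18. (~x4 | x6) — ~x4 is true.
  19. (~x1 | x5 | x6) — x5 is true.
  20. (x7 | x6 | x5) — x5 is true.
  21. (~x6 | ~x7) — ~x7 is true.
  22. (~x7 | x3) — ~x7 is true.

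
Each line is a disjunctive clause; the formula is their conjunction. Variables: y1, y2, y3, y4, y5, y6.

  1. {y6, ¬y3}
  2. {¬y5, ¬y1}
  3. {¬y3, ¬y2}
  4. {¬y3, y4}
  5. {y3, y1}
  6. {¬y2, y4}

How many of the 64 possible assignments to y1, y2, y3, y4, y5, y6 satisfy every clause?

9

Case analysis on y3 and y1:
  y3=1, y1=1: remaining (y2,y4,y5,y6) ∈ {(0,1,0,1)} — 1.
  y3=1, y1=0: remaining (y2,y4,y5,y6) ∈ {(0,1,0,1); (0,1,1,1)} — 2.
  y3=0, y1=1: y6 free; 3 ways for (y2,y4,y5) × 2^1 = 6.
  y3=0, y1=0: a clause becomes empty — 0.
Total: 1 + 2 + 6 + 0 = 9.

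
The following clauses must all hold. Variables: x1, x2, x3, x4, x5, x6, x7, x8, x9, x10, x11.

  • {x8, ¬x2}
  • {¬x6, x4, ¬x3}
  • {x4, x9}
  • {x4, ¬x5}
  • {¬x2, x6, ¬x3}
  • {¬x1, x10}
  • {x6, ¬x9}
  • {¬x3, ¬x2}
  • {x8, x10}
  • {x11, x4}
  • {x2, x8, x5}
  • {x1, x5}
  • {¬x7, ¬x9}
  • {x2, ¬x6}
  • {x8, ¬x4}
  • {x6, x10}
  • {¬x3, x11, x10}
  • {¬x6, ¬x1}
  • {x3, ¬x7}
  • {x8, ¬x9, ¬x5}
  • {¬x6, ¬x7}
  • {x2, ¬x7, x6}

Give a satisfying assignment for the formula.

x1=T, x2=F, x3=T, x4=T, x5=T, x6=F, x7=F, x8=T, x9=F, x10=T, x11=T

Check each clause:
  1. {¬x2, x8} — x8 is true.
  2. {x4, ¬x6, ¬x3} — ¬x6 is true.
  3. {x4, x9} — x4 is true.
  4. {¬x5, x4} — x4 is true.
  5. {x6, ¬x3, ¬x2} — ¬x2 is true.
  6. {x10, ¬x1} — x10 is true.
  7. {¬x9, x6} — ¬x9 is true.
  8. {¬x2, ¬x3} — ¬x2 is true.
  9. {x8, x10} — x8 is true.
  10. {x4, x11} — x11 is true.
  11. {x5, x2, x8} — x8 is true.
  12. {x5, x1} — x1 is true.
  13. {¬x9, ¬x7} — ¬x7 is true.
  14. {x2, ¬x6} — ¬x6 is true.
  15. {¬x4, x8} — x8 is true.
  16. {x6, x10} — x10 is true.
  17. {x10, x11, ¬x3} — x10 is true.
  18. {¬x6, ¬x1} — ¬x6 is true.
  19. {¬x7, x3} — ¬x7 is true.
  20. {¬x9, x8, ¬x5} — x8 is true.
  21. {¬x6, ¬x7} — ¬x7 is true.
  22. {x2, x6, ¬x7} — ¬x7 is true.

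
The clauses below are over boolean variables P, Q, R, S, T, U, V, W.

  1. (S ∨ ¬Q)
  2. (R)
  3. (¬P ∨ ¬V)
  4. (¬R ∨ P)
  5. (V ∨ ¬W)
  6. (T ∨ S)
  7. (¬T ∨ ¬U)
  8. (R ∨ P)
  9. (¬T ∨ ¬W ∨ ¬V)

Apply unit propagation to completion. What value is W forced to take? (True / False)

False

(R) is a unit clause: R = True.
(P ∨ ¬R): since R = True, the clause reduces to (P). P = True.
In (¬P ∨ ¬V), ¬P is now false; ¬V must hold, so V = False.
From (¬W ∨ V) and V = False: W = False.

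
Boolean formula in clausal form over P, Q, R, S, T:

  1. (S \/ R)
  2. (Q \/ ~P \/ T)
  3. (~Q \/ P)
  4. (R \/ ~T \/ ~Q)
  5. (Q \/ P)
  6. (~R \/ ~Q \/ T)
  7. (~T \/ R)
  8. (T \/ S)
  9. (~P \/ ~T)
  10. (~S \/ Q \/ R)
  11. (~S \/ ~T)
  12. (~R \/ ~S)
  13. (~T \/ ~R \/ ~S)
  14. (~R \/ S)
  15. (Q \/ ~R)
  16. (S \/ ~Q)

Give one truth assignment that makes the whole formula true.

Try P = True.
  then T is forced to False.
  then Q is forced to True.
  then R is forced to False.
  then S is forced to True.
Every clause has at least one true literal under this assignment.

P = True, Q = True, R = False, S = True, T = False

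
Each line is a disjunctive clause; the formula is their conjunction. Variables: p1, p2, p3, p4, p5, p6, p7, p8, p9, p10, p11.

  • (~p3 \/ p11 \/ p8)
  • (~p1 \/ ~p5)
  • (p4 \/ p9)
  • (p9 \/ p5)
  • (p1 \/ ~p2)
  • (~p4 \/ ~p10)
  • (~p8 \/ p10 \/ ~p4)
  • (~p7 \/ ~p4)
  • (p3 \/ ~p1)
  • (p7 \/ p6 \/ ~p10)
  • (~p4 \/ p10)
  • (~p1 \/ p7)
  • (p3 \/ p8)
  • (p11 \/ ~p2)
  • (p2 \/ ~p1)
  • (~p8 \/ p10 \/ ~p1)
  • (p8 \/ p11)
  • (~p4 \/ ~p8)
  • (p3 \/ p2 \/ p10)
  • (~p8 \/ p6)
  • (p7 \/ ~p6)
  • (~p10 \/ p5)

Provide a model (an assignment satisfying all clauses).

p1=False, p2=False, p3=True, p4=False, p5=True, p6=True, p7=True, p8=True, p9=True, p10=True, p11=False

Check each clause:
  1. (~p3 \/ p8 \/ p11) — p8 is true.
  2. (~p5 \/ ~p1) — ~p1 is true.
  3. (p4 \/ p9) — p9 is true.
  4. (p5 \/ p9) — p9 is true.
  5. (p1 \/ ~p2) — ~p2 is true.
  6. (~p4 \/ ~p10) — ~p4 is true.
  7. (p10 \/ ~p4 \/ ~p8) — p10 is true.
  8. (~p7 \/ ~p4) — ~p4 is true.
  9. (~p1 \/ p3) — p3 is true.
  10. (p6 \/ p7 \/ ~p10) — p6 is true.
  11. (p10 \/ ~p4) — p10 is true.
  12. (p7 \/ ~p1) — ~p1 is true.
  13. (p8 \/ p3) — p8 is true.
  14. (~p2 \/ p11) — ~p2 is true.
  15. (p2 \/ ~p1) — ~p1 is true.
  16. (p10 \/ ~p8 \/ ~p1) — p10 is true.
  17. (p8 \/ p11) — p8 is true.
  18. (~p4 \/ ~p8) — ~p4 is true.
  19. (p10 \/ p3 \/ p2) — p10 is true.
  20. (p6 \/ ~p8) — p6 is true.
  21. (~p6 \/ p7) — p7 is true.
  22. (~p10 \/ p5) — p5 is true.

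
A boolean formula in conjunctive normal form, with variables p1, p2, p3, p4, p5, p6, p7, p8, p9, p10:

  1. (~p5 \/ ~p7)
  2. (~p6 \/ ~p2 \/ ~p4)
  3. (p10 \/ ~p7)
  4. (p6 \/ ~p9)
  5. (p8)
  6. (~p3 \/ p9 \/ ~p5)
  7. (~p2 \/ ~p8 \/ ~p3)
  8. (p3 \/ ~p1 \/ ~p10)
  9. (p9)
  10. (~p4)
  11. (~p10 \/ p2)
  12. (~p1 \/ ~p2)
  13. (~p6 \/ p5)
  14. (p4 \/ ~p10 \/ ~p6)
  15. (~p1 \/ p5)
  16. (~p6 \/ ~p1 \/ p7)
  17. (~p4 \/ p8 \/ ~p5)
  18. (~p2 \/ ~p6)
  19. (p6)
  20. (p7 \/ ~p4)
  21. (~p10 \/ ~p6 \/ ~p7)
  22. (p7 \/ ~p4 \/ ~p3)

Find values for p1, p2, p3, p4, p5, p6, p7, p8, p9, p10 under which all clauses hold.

p1=False, p2=False, p3=True, p4=False, p5=True, p6=True, p7=False, p8=True, p9=True, p10=False

Check each clause:
  1. (~p5 \/ ~p7) — ~p7 is true.
  2. (~p6 \/ ~p4 \/ ~p2) — ~p4 is true.
  3. (~p7 \/ p10) — ~p7 is true.
  4. (~p9 \/ p6) — p6 is true.
  5. (p8) — p8 is true.
  6. (~p5 \/ p9 \/ ~p3) — p9 is true.
  7. (~p3 \/ ~p2 \/ ~p8) — ~p2 is true.
  8. (~p10 \/ p3 \/ ~p1) — p3 is true.
  9. (p9) — p9 is true.
  10. (~p4) — ~p4 is true.
  11. (p2 \/ ~p10) — ~p10 is true.
  12. (~p1 \/ ~p2) — ~p2 is true.
  13. (~p6 \/ p5) — p5 is true.
  14. (~p6 \/ p4 \/ ~p10) — ~p10 is true.
  15. (~p1 \/ p5) — p5 is true.
  16. (p7 \/ ~p6 \/ ~p1) — ~p1 is true.
  17. (~p4 \/ ~p5 \/ p8) — p8 is true.
  18. (~p2 \/ ~p6) — ~p2 is true.
  19. (p6) — p6 is true.
  20. (~p4 \/ p7) — ~p4 is true.
  21. (~p6 \/ ~p7 \/ ~p10) — ~p7 is true.
  22. (p7 \/ ~p4 \/ ~p3) — ~p4 is true.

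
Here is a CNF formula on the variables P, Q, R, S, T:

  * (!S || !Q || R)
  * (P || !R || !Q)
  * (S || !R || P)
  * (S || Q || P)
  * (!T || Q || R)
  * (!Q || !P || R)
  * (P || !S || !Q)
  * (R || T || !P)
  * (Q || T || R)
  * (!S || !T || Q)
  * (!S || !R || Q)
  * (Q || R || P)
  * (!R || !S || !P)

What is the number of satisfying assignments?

Satisfying assignments:
  P=F Q=T R=F S=F T=F
  P=F Q=T R=F S=F T=T
  P=T Q=F R=T S=F T=F
  P=T Q=F R=T S=F T=T
  P=T Q=T R=T S=F T=F
  P=T Q=T R=T S=F T=T
That's 6 in total.

6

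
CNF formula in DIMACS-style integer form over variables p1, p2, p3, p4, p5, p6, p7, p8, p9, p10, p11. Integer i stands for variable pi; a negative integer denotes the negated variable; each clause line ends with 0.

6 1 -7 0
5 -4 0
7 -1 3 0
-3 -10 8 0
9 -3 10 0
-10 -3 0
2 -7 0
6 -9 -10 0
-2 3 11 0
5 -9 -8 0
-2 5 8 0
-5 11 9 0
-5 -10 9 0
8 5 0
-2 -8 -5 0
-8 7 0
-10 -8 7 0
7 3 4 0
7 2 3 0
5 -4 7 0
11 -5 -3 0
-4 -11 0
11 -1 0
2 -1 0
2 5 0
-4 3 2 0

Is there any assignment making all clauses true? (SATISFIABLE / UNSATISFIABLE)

SATISFIABLE

p6 occurs only positively in the remaining clauses — set p6 = True.
Branch on p1: take p1 = False.
The remaining clauses are satisfied by p2 = True, p3 = False, p4 = False, p5 = True, p7 = True, p8 = False, p9 = True, p10 = True, p11 = True.
So p1 = False, p2 = True, p3 = False, p4 = False, p5 = True, p6 = True, p7 = True, p8 = False, p9 = True, p10 = True, p11 = True is a satisfying assignment.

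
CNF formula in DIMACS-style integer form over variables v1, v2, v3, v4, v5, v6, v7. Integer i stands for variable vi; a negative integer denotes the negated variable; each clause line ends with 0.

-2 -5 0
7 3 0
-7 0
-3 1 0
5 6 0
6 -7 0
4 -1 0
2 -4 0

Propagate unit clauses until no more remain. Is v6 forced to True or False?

(!v7) stands alone — v7 = False.
(v7 || v3): since v7 = False, the clause reduces to (v3). v3 = True.
In (v1 || !v3), !v3 is now false; v1 must hold, so v1 = True.
From (v4 || !v1) and v1 = True: v4 = True.
In (!v4 || v2), !v4 is now false; v2 must hold, so v2 = True.
(!v2 || !v5): since v2 = True, the clause reduces to (!v5). v5 = False.
(v5 || v6) with v5 = False leaves only v6, so v6 = True.

True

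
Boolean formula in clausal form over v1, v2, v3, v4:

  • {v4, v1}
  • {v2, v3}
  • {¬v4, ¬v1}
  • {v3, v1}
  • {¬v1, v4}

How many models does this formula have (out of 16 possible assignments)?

2

The models are:
  v1=0 v2=0 v3=1 v4=1
  v1=0 v2=1 v3=1 v4=1
Count: 2.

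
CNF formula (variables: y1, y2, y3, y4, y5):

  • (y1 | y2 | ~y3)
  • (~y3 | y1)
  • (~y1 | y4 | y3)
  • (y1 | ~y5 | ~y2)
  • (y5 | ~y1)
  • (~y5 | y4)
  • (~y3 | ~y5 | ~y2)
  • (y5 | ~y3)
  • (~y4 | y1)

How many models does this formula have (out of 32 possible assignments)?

Satisfying assignments:
  y1=0 y2=0 y3=0 y4=0 y5=0
  y1=0 y2=1 y3=0 y4=0 y5=0
  y1=1 y2=0 y3=0 y4=1 y5=1
  y1=1 y2=0 y3=1 y4=1 y5=1
  y1=1 y2=1 y3=0 y4=1 y5=1
That's 5 in total.

5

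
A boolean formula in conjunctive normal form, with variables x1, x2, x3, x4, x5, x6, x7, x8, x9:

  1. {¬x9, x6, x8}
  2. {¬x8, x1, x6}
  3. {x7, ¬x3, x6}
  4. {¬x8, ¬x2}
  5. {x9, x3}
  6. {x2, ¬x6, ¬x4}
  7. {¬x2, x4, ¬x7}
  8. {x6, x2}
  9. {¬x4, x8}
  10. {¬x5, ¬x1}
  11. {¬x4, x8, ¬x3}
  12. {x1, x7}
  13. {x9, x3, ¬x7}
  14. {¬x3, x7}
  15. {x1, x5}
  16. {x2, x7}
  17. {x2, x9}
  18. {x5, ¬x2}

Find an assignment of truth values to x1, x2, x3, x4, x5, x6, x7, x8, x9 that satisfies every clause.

x1=True  x2=False  x3=False  x4=False  x5=False  x6=True  x7=True  x8=True  x9=True

Try x1 = True.
  then x5 is forced to False.
  then x2 is forced to False.
  then x6 is forced to True.
  then x4 is forced to False.
  then x7 is forced to True.
  then x9 is forced to True.
x3, x8 are now unconstrained; take x3 = False, x8 = True.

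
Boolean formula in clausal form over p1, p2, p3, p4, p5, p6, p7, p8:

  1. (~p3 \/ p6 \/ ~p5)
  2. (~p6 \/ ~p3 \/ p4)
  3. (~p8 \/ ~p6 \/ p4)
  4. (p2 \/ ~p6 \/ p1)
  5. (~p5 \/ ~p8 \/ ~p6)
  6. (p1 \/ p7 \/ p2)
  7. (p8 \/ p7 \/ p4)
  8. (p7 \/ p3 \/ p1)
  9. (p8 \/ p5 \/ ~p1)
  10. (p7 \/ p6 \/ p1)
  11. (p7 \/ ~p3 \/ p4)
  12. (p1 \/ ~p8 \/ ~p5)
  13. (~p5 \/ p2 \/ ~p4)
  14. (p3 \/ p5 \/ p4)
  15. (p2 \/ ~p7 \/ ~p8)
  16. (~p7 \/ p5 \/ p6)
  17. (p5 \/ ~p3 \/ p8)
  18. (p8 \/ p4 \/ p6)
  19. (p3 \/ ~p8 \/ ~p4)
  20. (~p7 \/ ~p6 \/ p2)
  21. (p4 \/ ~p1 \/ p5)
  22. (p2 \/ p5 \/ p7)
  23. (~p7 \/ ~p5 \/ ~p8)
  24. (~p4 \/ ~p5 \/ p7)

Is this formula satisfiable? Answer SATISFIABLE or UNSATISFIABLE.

p2 occurs only positively in the remaining clauses — set p2 = True.
Try p1 = True.
Set p3 = False and propagate.
The remaining clauses are satisfied by p4 = True, p5 = True, p6 = True, p7 = True, p8 = False.
Every clause has at least one true literal under this assignment.
So p1=1, p2=1, p3=0, p4=1, p5=1, p6=1, p7=1, p8=0 is a satisfying assignment.

SATISFIABLE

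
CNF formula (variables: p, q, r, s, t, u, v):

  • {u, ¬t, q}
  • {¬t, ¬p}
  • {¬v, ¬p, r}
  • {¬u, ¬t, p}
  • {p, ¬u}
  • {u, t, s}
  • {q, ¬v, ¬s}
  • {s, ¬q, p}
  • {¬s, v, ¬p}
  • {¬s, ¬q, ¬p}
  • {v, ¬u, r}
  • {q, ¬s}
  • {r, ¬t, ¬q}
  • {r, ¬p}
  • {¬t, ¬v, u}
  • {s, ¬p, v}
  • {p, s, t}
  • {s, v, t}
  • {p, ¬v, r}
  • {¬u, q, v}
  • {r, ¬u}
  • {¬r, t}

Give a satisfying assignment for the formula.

p=False, q=True, r=False, s=True, t=False, u=False, v=False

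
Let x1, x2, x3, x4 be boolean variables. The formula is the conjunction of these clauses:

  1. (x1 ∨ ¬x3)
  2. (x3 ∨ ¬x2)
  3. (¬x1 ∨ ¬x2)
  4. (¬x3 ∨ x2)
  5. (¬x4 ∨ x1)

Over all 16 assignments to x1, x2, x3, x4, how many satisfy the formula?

3

The models are:
  x1=0 x2=0 x3=0 x4=0
  x1=1 x2=0 x3=0 x4=0
  x1=1 x2=0 x3=0 x4=1
Count: 3.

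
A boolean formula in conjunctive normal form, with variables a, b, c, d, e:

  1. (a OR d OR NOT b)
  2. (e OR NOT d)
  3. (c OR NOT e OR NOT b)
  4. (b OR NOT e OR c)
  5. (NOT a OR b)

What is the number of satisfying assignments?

Case analysis on b and e:
  b=T, e=T: remaining (a,c,d) ∈ {(F,T,T); (T,T,F); (T,T,T)} — 3.
  b=T, e=F: remaining (a,c,d) ∈ {(T,F,F); (T,T,F)} — 2.
  b=F, e=T: remaining (a,c,d) ∈ {(F,T,F); (F,T,T)} — 2.
  b=F, e=F: remaining (a,c,d) ∈ {(F,F,F); (F,T,F)} — 2.
Total: 3 + 2 + 2 + 2 = 9.

9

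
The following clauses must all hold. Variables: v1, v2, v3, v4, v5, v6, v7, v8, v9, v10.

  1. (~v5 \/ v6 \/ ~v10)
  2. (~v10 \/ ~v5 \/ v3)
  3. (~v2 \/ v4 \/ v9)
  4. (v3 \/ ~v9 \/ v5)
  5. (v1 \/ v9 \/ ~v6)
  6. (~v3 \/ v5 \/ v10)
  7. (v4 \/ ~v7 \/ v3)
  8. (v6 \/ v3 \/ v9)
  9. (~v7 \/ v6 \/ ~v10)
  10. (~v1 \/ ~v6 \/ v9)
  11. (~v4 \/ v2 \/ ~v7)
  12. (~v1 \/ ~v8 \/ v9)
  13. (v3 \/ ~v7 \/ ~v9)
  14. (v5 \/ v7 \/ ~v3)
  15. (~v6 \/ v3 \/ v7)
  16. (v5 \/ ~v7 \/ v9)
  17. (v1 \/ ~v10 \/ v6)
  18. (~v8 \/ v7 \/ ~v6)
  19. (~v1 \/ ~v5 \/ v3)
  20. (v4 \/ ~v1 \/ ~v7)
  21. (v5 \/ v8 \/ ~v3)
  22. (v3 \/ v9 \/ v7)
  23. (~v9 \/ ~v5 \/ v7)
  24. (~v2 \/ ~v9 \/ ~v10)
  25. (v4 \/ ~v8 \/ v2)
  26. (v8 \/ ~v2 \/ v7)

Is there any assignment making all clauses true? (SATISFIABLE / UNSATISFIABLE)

SATISFIABLE

Set v1 = False and propagate.
The remaining clauses are satisfied by v2 = False, v3 = True, v4 = False, v5 = True, v6 = True, v7 = True, v8 = False, v9 = True, v10 = False.
Every clause has at least one true literal under this assignment.
So v1=0, v2=0, v3=1, v4=0, v5=1, v6=1, v7=1, v8=0, v9=1, v10=0 is a satisfying assignment.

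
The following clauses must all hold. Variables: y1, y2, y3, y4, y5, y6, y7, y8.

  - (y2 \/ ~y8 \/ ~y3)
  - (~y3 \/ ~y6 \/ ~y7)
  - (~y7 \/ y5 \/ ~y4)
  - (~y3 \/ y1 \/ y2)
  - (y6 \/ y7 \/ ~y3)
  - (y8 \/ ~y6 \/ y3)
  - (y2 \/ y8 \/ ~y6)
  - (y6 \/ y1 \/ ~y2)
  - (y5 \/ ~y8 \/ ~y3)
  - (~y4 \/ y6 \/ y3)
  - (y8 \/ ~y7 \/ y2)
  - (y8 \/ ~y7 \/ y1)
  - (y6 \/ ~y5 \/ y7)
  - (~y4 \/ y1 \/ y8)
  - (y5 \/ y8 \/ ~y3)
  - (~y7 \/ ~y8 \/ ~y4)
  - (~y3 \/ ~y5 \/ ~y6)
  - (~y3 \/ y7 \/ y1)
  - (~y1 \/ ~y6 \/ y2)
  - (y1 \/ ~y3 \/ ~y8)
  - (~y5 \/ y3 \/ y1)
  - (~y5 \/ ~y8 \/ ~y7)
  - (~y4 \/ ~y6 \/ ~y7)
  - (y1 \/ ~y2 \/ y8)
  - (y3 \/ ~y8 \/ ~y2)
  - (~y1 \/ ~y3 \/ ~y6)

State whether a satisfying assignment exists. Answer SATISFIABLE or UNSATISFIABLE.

SATISFIABLE

y4 occurs only negated in the remaining clauses — set y4 = False.
Branch on y1: take y1 = True.
The remaining clauses are satisfied by y2 = False, y3 = False, y5 = False, y6 = False, y7 = False, y8 = False.
Every clause has at least one true literal under this assignment.
So y1=1  y2=0  y3=0  y4=0  y5=0  y6=0  y7=0  y8=0 is a satisfying assignment.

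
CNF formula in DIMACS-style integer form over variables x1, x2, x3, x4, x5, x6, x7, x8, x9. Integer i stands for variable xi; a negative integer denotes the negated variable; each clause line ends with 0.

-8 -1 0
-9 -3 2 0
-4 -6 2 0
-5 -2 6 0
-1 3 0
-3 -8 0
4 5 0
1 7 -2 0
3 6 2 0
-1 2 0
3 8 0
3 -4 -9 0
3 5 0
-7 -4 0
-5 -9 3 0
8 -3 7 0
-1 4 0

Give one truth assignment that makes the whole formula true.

Pure literal: x9 appears only negated; assign x9 = False.
Set x1 = False and propagate.
The remaining clauses are satisfied by x2 = False, x3 = False, x4 = False, x5 = True, x6 = True, x7 = False, x8 = True.

x1=F  x2=F  x3=F  x4=F  x5=T  x6=T  x7=F  x8=T  x9=F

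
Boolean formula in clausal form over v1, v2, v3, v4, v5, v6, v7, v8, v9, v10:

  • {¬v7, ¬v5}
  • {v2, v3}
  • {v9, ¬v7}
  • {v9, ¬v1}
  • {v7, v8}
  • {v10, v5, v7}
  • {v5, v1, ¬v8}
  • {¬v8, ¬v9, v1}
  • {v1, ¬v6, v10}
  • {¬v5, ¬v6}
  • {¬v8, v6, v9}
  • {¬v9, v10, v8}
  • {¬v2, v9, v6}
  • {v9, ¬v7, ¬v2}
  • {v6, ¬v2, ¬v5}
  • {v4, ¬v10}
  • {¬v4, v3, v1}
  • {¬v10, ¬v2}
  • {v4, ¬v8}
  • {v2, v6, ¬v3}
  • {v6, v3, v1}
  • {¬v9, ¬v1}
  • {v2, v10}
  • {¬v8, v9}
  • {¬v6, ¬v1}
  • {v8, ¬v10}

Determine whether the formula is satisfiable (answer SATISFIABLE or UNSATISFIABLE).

v9 = True:
  propagation gives v1=False, v8=False, v7=True, v5=False; an empty clause results — contradiction.
v9 = False:
  propagation gives v7=False, v1=False, v8=True; an empty clause results — contradiction.
Every branch closes, so no satisfying assignment exists.

UNSATISFIABLE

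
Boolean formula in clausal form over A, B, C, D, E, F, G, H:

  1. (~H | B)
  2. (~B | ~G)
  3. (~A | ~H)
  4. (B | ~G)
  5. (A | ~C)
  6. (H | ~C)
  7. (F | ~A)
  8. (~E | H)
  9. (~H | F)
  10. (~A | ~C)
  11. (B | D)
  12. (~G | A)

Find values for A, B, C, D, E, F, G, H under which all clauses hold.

A=0  B=1  C=0  D=0  E=1  F=1  G=0  H=1

Check each clause:
  1. (~H | B) — B is true.
  2. (~G | ~B) — ~G is true.
  3. (~H | ~A) — ~A is true.
  4. (~G | B) — ~G is true.
  5. (~C | A) — ~C is true.
  6. (~C | H) — H is true.
  7. (F | ~A) — ~A is true.
  8. (H | ~E) — H is true.
  9. (F | ~H) — F is true.
  10. (~C | ~A) — ~C is true.
  11. (D | B) — B is true.
  12. (~G | A) — ~G is true.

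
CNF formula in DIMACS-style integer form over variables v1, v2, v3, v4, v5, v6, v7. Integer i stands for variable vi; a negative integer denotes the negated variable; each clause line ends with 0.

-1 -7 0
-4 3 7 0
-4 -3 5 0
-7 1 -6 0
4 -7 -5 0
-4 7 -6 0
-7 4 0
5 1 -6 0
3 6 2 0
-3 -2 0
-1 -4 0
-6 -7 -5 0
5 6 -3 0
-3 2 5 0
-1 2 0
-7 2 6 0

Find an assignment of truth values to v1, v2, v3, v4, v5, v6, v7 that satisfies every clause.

v1=False, v2=True, v3=False, v4=False, v5=True, v6=True, v7=False

Try v1 = False.
Set v2 = True and propagate.
  then v3 is forced to False.
Set v4 = False and propagate.
  then v7 is forced to False.
For the remaining variables, v5 = True, v6 = True works.
Every clause has at least one true literal under this assignment.
Check each clause:
  1. (~v7 \/ ~v1) — ~v7 is true.
  2. (v3 \/ ~v4 \/ v7) — ~v4 is true.
  3. (~v3 \/ ~v4 \/ v5) — ~v3 is true.
  4. (v1 \/ ~v6 \/ ~v7) — ~v7 is true.
  5. (~v7 \/ ~v5 \/ v4) — ~v7 is true.
  6. (~v6 \/ v7 \/ ~v4) — ~v4 is true.
  7. (~v7 \/ v4) — ~v7 is true.
  8. (~v6 \/ v5 \/ v1) — v5 is true.
  9. (v2 \/ v6 \/ v3) — v2 is true.
  10. (~v3 \/ ~v2) — ~v3 is true.
  11. (~v4 \/ ~v1) — ~v4 is true.
  12. (~v6 \/ ~v5 \/ ~v7) — ~v7 is true.
  13. (v6 \/ ~v3 \/ v5) — v5 is true.
  14. (v5 \/ v2 \/ ~v3) — ~v3 is true.
  15. (~v1 \/ v2) — v2 is true.
  16. (v2 \/ ~v7 \/ v6) — ~v7 is true.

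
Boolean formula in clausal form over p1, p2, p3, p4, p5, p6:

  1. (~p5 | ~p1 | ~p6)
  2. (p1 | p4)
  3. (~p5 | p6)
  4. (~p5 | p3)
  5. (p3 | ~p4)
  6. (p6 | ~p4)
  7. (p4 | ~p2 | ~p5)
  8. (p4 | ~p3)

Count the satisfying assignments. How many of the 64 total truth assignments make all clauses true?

10

Case analysis on p4 and p5:
  p4=T, p5=T: remaining (p1,p2,p3,p6) ∈ {(F,F,T,T); (F,T,T,T)} — 2.
  p4=T, p5=F: remaining (p1,p2,p3,p6) ∈ {(F,F,T,T); (F,T,T,T); (T,F,T,T); (T,T,T,T)} — 4.
  p4=F, p5=T: a clause becomes empty — 0.
  p4=F, p5=F: remaining (p1,p2,p3,p6) ∈ {(T,F,F,F); (T,F,F,T); (T,T,F,F); (T,T,F,T)} — 4.
Total: 2 + 4 + 0 + 4 = 10.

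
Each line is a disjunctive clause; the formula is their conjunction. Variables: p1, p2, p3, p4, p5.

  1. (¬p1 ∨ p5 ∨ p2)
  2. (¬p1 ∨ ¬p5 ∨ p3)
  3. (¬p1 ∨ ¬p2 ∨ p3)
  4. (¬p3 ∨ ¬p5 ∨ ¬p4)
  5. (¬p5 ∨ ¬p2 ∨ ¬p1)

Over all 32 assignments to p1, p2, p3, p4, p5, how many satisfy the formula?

Case analysis on p1 and p5:
  p1=1, p5=1: remaining (p2,p3,p4) ∈ {(0,1,0)} — 1.
  p1=1, p5=0: remaining (p2,p3,p4) ∈ {(1,1,0); (1,1,1)} — 2.
  p1=0, p5=1: p2 free; 3 ways for (p3,p4) × 2^1 = 6.
  p1=0, p5=0: p2, p3, p4 free → 2^3 = 8.
Total: 1 + 2 + 6 + 8 = 17.

17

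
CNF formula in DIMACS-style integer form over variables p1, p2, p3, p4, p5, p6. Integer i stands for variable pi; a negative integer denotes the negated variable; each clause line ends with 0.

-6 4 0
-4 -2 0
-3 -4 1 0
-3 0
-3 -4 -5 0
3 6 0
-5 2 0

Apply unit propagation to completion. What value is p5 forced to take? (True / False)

(~p3) stands alone — p3 = False.
From (p3 | p6) and p3 = False: p6 = True.
(~p6 | p4) with p6 = True leaves only p4, so p4 = True.
(~p4 | ~p2) with p4 = True leaves only ~p2, so p2 = False.
From (p2 | ~p5) and p2 = False: p5 = False.

False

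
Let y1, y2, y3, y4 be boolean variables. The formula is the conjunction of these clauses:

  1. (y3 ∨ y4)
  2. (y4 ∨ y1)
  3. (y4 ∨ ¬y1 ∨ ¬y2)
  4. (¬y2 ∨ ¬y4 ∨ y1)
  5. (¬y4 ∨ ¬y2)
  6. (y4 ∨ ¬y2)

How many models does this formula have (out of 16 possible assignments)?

Satisfying assignments:
  y1=F y2=F y3=F y4=T
  y1=F y2=F y3=T y4=T
  y1=T y2=F y3=F y4=T
  y1=T y2=F y3=T y4=F
  y1=T y2=F y3=T y4=T
Count: 5.

5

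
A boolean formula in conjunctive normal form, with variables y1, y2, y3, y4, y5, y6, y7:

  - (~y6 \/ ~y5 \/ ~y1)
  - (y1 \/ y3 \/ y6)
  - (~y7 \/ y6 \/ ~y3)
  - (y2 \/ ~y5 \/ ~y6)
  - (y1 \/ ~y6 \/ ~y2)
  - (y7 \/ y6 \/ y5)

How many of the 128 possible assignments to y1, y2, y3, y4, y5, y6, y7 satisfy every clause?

44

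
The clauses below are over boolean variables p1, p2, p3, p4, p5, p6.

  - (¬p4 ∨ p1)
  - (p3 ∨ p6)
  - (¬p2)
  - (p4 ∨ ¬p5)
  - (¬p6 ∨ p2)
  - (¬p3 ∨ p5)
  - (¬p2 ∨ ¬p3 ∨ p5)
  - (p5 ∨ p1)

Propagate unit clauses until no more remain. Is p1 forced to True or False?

(¬p2) stands alone — p2 = False.
In (¬p6 ∨ p2), p2 is now false; ¬p6 must hold, so p6 = False.
In (p3 ∨ p6), p6 is now false; p3 must hold, so p3 = True.
(p5 ∨ ¬p3) with p3 = True leaves only p5, so p5 = True.
From (p4 ∨ ¬p5) and p5 = True: p4 = True.
From (¬p4 ∨ p1) and p4 = True: p1 = True.

True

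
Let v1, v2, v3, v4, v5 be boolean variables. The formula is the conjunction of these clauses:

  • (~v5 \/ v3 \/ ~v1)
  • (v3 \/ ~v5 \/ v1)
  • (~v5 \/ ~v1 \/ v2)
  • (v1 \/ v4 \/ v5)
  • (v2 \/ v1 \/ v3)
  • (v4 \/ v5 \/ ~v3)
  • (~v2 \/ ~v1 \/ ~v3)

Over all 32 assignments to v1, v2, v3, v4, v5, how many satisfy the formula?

Case analysis on v1 and v3:
  v1=T, v3=T: remaining (v2,v4,v5) ∈ {(F,T,F)} — 1.
  v1=T, v3=F: remaining (v2,v4,v5) ∈ {(F,F,F); (F,T,F); (T,F,F); (T,T,F)} — 4.
  v1=F, v3=T: v2 free; 3 ways for (v4,v5) × 2^1 = 6.
  v1=F, v3=F: remaining (v2,v4,v5) ∈ {(T,T,F)} — 1.
Total: 1 + 4 + 6 + 1 = 12.

12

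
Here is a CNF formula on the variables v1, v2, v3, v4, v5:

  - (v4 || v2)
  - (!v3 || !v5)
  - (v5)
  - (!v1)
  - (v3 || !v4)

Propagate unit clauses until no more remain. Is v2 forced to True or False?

(v5) stands alone — v5 = True.
From (!v3 || !v5) and v5 = True: v3 = False.
Unit clause (!v1) sets v1 = False.
From (!v4 || v3) and v3 = False: v4 = False.
In (v2 || v4), v4 is now false; v2 must hold, so v2 = True.

True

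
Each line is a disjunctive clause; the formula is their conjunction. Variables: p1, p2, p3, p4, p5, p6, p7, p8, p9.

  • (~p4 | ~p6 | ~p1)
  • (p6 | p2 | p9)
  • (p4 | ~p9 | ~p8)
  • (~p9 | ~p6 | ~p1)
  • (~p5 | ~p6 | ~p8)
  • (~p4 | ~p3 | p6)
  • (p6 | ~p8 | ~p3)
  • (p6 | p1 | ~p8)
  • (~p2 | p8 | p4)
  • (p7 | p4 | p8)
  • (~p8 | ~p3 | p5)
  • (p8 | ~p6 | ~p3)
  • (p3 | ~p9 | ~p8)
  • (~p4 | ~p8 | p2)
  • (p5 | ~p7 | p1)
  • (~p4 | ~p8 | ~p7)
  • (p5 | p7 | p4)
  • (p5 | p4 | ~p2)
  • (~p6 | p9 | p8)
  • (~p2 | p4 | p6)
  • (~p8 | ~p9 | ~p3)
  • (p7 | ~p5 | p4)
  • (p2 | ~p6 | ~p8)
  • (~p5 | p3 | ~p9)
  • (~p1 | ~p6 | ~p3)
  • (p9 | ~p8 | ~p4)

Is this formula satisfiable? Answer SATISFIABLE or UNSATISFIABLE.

Branch on p1: take p1 = True.
Try p2 = False.
For the remaining variables, p3 = True, p4 = False, p5 = True, p6 = False, p7 = True, p8 = False, p9 = True works.
Every clause has at least one true literal under this assignment.
So p1=T, p2=F, p3=T, p4=F, p5=T, p6=F, p7=T, p8=F, p9=T is a satisfying assignment.

SATISFIABLE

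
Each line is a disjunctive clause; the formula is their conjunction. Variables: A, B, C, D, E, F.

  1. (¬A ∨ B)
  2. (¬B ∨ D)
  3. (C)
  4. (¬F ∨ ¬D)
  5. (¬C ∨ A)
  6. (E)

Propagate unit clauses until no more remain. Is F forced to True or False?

False

(C) stands alone — C = True.
(A ∨ ¬C): since C = True, the clause reduces to (A). A = True.
(¬A ∨ B): since A = True, the clause reduces to (B). B = True.
In (¬B ∨ D), ¬B is now false; D must hold, so D = True.
From (¬D ∨ ¬F) and D = True: F = False.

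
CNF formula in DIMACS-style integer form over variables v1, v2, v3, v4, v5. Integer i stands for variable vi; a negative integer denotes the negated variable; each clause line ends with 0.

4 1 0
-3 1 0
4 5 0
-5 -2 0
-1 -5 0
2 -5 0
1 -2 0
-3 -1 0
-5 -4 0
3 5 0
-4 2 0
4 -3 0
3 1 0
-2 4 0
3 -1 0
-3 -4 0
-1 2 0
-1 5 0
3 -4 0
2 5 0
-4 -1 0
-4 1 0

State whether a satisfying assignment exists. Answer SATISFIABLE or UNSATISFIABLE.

v1 = True:
  propagation gives v5=False; an empty clause results — contradiction.
v1 = False:
  propagation gives v4=True; an empty clause results — contradiction.
Every branch closes, so no satisfying assignment exists.

UNSATISFIABLE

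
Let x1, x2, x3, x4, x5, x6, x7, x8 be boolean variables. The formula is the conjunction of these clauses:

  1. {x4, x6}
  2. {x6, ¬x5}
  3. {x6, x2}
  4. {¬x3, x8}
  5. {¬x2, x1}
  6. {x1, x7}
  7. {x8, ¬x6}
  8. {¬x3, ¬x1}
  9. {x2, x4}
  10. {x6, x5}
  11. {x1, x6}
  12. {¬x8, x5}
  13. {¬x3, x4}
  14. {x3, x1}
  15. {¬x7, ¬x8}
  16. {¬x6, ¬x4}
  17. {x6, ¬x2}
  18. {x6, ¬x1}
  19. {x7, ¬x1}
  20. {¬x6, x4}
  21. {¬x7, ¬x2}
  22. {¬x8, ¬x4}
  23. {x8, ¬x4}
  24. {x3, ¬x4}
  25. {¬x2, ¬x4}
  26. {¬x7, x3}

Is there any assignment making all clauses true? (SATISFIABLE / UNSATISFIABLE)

UNSATISFIABLE

x6 = True:
  propagation gives x8=True, x5=True, x7=False, x1=True; an empty clause results — contradiction.
x6 = False:
  propagation gives x4=True, x5=False; an empty clause results — contradiction.
Every branch closes, so no satisfying assignment exists.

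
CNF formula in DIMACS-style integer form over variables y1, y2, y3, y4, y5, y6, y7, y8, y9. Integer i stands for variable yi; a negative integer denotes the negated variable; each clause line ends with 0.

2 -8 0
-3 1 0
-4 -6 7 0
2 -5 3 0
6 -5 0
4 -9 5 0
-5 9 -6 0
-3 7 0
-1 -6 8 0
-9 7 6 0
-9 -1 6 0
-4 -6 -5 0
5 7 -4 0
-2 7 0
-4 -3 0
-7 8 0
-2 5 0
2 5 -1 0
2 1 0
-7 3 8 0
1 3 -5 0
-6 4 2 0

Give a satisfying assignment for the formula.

y1=1, y2=1, y3=1, y4=0, y5=1, y6=1, y7=1, y8=1, y9=1

Check each clause:
  1. (~y8 | y2) — y2 is true.
  2. (y1 | ~y3) — y1 is true.
  3. (~y6 | y7 | ~y4) — ~y4 is true.
  4. (y2 | ~y5 | y3) — y3 is true.
  5. (~y5 | y6) — y6 is true.
  6. (~y9 | y4 | y5) — y5 is true.
  7. (y9 | ~y6 | ~y5) — y9 is true.
  8. (~y3 | y7) — y7 is true.
  9. (~y6 | y8 | ~y1) — y8 is true.
  10. (y7 | y6 | ~y9) — y7 is true.
  11. (y6 | ~y9 | ~y1) — y6 is true.
  12. (~y4 | ~y6 | ~y5) — ~y4 is true.
  13. (y5 | y7 | ~y4) — ~y4 is true.
  14. (y7 | ~y2) — y7 is true.
  15. (~y3 | ~y4) — ~y4 is true.
  16. (y8 | ~y7) — y8 is true.
  17. (~y2 | y5) — y5 is true.
  18. (y2 | y5 | ~y1) — y2 is true.
  19. (y2 | y1) — y1 is true.
  20. (y8 | ~y7 | y3) — y8 is true.
  21. (y1 | y3 | ~y5) — y3 is true.
  22. (y4 | ~y6 | y2) — y2 is true.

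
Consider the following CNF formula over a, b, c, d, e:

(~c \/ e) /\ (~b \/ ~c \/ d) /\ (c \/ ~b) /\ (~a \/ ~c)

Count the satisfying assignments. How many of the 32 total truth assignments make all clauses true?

11

Split on c, then b.
  c=T, b=T: remaining (a,d,e) ∈ {(F,T,T)} — 1.
  c=T, b=F: remaining (a,d,e) ∈ {(F,F,T); (F,T,T)} — 2.
  c=F, b=T: a clause becomes empty — 0.
  c=F, b=F: a, d, e free → 2^3 = 8.
Total: 1 + 2 + 0 + 8 = 11.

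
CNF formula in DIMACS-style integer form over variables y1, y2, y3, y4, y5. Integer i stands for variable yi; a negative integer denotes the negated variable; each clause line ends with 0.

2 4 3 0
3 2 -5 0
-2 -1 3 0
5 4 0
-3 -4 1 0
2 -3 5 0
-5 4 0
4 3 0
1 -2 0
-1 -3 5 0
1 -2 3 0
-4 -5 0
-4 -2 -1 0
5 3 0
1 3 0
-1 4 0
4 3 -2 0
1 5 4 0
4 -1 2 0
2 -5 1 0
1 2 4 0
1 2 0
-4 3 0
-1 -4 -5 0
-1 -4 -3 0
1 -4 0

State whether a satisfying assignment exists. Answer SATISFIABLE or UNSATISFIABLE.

UNSATISFIABLE

y1 = True:
  propagation gives y4=True, y5=False, y3=False; an empty clause results — contradiction.
y1 = False:
  propagation gives y2=False; an empty clause results — contradiction.
Every branch closes, so no satisfying assignment exists.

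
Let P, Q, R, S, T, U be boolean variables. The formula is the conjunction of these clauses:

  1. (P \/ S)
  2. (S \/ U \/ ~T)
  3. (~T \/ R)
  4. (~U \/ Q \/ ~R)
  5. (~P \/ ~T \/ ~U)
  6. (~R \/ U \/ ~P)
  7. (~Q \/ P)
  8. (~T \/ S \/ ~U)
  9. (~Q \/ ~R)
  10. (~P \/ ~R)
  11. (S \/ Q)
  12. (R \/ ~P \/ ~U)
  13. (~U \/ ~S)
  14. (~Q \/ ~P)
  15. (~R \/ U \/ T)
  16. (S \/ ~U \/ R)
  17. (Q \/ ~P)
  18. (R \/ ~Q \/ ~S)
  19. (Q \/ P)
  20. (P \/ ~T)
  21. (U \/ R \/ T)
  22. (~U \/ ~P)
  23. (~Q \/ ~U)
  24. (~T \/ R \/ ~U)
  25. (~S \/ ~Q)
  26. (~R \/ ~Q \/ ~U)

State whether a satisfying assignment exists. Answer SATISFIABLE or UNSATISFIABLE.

UNSATISFIABLE

U = True:
  propagation gives S=False, P=True; an empty clause results — contradiction.
U = False:
  P = True:
    propagation gives R=False, T=False; an empty clause results — contradiction.
  P = False:
    propagation gives S=True, Q=False; an empty clause results — contradiction.
Every branch closes, so no satisfying assignment exists.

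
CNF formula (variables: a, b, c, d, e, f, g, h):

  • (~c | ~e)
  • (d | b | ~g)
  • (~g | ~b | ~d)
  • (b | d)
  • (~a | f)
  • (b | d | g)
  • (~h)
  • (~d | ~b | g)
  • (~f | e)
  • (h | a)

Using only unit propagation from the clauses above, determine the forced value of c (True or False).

False

(~h) stands alone — h = False.
(h | a): since h = False, the clause reduces to (a). a = True.
From (f | ~a) and a = True: f = True.
(~f | e): since f = True, the clause reduces to (e). e = True.
In (~c | ~e), ~e is now false; ~c must hold, so c = False.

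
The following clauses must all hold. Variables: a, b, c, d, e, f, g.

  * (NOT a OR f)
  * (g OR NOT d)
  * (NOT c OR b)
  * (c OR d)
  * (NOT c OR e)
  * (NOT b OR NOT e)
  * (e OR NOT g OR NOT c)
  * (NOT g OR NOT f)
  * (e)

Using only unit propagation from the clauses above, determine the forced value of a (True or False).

(e) stands alone — e = True.
(NOT b OR NOT e) with e = True leaves only NOT b, so b = False.
(NOT c OR b): since b = False, the clause reduces to (NOT c). c = False.
(d OR c) with c = False leaves only d, so d = True.
(NOT d OR g) with d = True leaves only g, so g = True.
(NOT g OR NOT f) with g = True leaves only NOT f, so f = False.
From (f OR NOT a) and f = False: a = False.

False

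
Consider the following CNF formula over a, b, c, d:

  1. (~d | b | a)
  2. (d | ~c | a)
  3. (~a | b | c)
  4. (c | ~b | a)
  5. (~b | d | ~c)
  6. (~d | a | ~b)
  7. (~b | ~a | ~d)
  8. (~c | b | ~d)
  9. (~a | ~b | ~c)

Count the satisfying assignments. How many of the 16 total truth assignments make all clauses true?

Satisfying assignments:
  a=0 b=0 c=0 d=0
  a=1 b=0 c=1 d=0
  a=1 b=1 c=0 d=0
Count: 3.

3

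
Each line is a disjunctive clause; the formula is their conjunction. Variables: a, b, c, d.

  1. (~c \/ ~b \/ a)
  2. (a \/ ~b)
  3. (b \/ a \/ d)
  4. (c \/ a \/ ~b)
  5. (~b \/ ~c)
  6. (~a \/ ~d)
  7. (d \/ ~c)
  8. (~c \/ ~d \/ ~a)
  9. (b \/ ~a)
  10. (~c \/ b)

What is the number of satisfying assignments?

The models are:
  a=0 b=0 c=0 d=1
  a=1 b=1 c=0 d=0
Count: 2.

2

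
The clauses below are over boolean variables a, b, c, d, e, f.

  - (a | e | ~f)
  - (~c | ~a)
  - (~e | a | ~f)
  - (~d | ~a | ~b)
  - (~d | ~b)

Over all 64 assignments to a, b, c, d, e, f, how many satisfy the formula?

24

Split on a, then b.
  a=1, b=1: remaining (c,d,e,f) ∈ {(0,0,0,0); (0,0,0,1); (0,0,1,0); (0,0,1,1)} — 4.
  a=1, b=0: forces c=0; d, e, f free → 2^3 = 8.
  a=0, b=1: remaining (c,d,e,f) ∈ {(0,0,0,0); (0,0,1,0); (1,0,0,0); (1,0,1,0)} — 4.
  a=0, b=0: forces f=0; c, d, e free → 2^3 = 8.
Total: 4 + 8 + 4 + 8 = 24.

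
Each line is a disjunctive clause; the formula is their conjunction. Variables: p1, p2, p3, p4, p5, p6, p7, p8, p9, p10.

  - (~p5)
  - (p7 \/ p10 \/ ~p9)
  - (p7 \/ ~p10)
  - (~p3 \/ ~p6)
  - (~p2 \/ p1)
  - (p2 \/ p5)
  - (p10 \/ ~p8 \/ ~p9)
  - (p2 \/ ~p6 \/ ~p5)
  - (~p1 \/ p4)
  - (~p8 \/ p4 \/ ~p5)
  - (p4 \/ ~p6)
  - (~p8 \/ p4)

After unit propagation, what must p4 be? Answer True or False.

(~p5) stands alone — p5 = False.
(p5 \/ p2): since p5 = False, the clause reduces to (p2). p2 = True.
In (~p2 \/ p1), ~p2 is now false; p1 must hold, so p1 = True.
From (p4 \/ ~p1) and p1 = True: p4 = True.

True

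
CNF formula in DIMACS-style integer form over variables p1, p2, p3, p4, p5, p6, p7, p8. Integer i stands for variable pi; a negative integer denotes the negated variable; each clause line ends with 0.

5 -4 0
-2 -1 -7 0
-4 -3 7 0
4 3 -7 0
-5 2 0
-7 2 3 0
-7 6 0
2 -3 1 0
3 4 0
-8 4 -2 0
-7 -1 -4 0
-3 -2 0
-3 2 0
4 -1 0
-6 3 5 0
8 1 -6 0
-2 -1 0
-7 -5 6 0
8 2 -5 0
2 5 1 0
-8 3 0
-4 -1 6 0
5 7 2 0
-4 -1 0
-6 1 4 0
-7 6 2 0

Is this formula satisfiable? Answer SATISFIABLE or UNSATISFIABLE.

Set p1 = False and propagate.
Branch on p2: take p2 = True.
  then p3 is forced to False.
  then p4 is forced to True.
  then p5 is forced to True.
  then p8 is forced to False.
  then p6 is forced to False.
  then p7 is forced to False.
So p1 = F  p2 = T  p3 = F  p4 = T  p5 = T  p6 = F  p7 = F  p8 = F is a satisfying assignment.

SATISFIABLE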